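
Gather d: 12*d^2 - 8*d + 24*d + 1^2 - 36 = 12*d^2 + 16*d - 35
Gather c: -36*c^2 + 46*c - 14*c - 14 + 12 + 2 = -36*c^2 + 32*c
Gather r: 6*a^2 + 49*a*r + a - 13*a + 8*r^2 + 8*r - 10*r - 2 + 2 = 6*a^2 - 12*a + 8*r^2 + r*(49*a - 2)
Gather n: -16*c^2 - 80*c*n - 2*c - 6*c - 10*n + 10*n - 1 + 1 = -16*c^2 - 80*c*n - 8*c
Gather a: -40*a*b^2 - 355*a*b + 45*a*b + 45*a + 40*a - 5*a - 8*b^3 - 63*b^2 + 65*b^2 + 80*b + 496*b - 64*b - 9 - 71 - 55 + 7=a*(-40*b^2 - 310*b + 80) - 8*b^3 + 2*b^2 + 512*b - 128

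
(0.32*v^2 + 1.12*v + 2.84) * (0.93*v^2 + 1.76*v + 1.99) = 0.2976*v^4 + 1.6048*v^3 + 5.2492*v^2 + 7.2272*v + 5.6516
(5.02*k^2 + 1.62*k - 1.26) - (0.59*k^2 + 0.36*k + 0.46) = 4.43*k^2 + 1.26*k - 1.72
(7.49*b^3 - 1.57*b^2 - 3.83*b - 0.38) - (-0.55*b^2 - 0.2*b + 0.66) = 7.49*b^3 - 1.02*b^2 - 3.63*b - 1.04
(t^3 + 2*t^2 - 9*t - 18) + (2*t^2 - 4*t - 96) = t^3 + 4*t^2 - 13*t - 114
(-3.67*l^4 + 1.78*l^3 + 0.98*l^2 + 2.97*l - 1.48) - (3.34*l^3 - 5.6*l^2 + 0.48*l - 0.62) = -3.67*l^4 - 1.56*l^3 + 6.58*l^2 + 2.49*l - 0.86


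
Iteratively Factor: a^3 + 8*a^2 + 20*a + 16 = (a + 4)*(a^2 + 4*a + 4) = (a + 2)*(a + 4)*(a + 2)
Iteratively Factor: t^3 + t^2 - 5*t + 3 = (t - 1)*(t^2 + 2*t - 3) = (t - 1)*(t + 3)*(t - 1)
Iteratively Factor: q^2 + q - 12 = (q - 3)*(q + 4)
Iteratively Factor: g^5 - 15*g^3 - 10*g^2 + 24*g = (g + 2)*(g^4 - 2*g^3 - 11*g^2 + 12*g) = (g - 1)*(g + 2)*(g^3 - g^2 - 12*g) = (g - 1)*(g + 2)*(g + 3)*(g^2 - 4*g) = (g - 4)*(g - 1)*(g + 2)*(g + 3)*(g)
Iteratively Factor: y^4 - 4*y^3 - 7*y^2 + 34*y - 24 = (y - 1)*(y^3 - 3*y^2 - 10*y + 24) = (y - 1)*(y + 3)*(y^2 - 6*y + 8) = (y - 2)*(y - 1)*(y + 3)*(y - 4)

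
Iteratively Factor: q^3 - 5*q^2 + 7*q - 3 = (q - 1)*(q^2 - 4*q + 3) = (q - 3)*(q - 1)*(q - 1)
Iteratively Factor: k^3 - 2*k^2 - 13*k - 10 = (k + 1)*(k^2 - 3*k - 10) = (k + 1)*(k + 2)*(k - 5)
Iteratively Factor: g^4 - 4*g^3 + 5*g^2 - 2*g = (g - 2)*(g^3 - 2*g^2 + g) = (g - 2)*(g - 1)*(g^2 - g) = (g - 2)*(g - 1)^2*(g)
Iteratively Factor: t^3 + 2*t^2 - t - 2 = (t + 2)*(t^2 - 1) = (t + 1)*(t + 2)*(t - 1)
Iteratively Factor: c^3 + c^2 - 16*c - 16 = (c + 4)*(c^2 - 3*c - 4) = (c - 4)*(c + 4)*(c + 1)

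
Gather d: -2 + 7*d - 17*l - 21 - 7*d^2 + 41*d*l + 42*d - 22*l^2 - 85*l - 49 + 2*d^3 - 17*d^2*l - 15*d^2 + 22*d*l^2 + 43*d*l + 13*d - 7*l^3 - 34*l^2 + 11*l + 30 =2*d^3 + d^2*(-17*l - 22) + d*(22*l^2 + 84*l + 62) - 7*l^3 - 56*l^2 - 91*l - 42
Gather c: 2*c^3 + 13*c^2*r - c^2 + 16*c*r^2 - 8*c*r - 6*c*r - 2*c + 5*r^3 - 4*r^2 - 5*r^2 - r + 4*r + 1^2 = 2*c^3 + c^2*(13*r - 1) + c*(16*r^2 - 14*r - 2) + 5*r^3 - 9*r^2 + 3*r + 1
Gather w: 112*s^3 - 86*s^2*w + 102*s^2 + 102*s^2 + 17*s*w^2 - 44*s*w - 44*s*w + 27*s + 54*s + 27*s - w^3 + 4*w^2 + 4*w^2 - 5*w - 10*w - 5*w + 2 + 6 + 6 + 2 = 112*s^3 + 204*s^2 + 108*s - w^3 + w^2*(17*s + 8) + w*(-86*s^2 - 88*s - 20) + 16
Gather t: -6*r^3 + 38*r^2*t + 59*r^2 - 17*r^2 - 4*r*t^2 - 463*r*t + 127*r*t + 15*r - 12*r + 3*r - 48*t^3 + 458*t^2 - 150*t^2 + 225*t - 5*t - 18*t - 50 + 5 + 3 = -6*r^3 + 42*r^2 + 6*r - 48*t^3 + t^2*(308 - 4*r) + t*(38*r^2 - 336*r + 202) - 42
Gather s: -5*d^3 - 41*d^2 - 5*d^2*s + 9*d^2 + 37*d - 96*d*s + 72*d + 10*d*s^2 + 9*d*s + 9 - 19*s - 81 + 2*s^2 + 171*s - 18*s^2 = -5*d^3 - 32*d^2 + 109*d + s^2*(10*d - 16) + s*(-5*d^2 - 87*d + 152) - 72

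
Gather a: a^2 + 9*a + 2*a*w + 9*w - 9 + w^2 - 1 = a^2 + a*(2*w + 9) + w^2 + 9*w - 10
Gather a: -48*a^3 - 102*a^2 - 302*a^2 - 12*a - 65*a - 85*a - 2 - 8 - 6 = -48*a^3 - 404*a^2 - 162*a - 16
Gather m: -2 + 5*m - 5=5*m - 7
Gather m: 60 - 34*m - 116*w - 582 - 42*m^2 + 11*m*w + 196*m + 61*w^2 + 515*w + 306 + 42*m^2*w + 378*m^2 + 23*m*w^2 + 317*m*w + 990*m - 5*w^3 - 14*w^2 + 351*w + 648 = m^2*(42*w + 336) + m*(23*w^2 + 328*w + 1152) - 5*w^3 + 47*w^2 + 750*w + 432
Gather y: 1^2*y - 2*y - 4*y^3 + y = -4*y^3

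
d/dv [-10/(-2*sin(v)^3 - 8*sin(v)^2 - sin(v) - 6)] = 10*(-16*sin(v) + 3*cos(2*v) - 4)*cos(v)/(2*sin(v)^3 + 8*sin(v)^2 + sin(v) + 6)^2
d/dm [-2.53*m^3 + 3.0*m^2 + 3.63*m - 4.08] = -7.59*m^2 + 6.0*m + 3.63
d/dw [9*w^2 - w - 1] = 18*w - 1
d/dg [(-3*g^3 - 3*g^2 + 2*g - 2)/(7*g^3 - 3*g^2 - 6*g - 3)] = (30*g^4 + 8*g^3 + 93*g^2 + 6*g - 18)/(49*g^6 - 42*g^5 - 75*g^4 - 6*g^3 + 54*g^2 + 36*g + 9)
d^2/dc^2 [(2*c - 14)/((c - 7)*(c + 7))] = 4/(c + 7)^3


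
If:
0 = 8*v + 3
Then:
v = -3/8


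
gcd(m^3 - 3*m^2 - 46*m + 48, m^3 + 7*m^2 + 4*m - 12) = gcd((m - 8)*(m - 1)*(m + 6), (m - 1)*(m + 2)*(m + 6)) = m^2 + 5*m - 6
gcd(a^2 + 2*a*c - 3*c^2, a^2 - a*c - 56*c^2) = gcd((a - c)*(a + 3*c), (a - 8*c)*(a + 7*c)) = 1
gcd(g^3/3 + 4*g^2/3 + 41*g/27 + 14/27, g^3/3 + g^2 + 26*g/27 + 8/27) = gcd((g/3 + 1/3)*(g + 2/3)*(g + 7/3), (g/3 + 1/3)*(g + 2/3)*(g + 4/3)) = g^2 + 5*g/3 + 2/3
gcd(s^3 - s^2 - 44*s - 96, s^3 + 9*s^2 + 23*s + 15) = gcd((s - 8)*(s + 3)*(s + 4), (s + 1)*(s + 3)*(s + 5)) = s + 3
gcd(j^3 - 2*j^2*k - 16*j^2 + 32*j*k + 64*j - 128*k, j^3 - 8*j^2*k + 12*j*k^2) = j - 2*k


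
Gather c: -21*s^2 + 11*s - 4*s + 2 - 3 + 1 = -21*s^2 + 7*s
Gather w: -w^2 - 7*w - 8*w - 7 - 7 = -w^2 - 15*w - 14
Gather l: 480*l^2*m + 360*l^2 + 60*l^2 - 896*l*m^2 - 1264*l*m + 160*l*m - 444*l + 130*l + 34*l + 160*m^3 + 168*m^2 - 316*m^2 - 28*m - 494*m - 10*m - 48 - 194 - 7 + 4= l^2*(480*m + 420) + l*(-896*m^2 - 1104*m - 280) + 160*m^3 - 148*m^2 - 532*m - 245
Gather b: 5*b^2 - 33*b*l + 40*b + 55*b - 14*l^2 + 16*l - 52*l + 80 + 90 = 5*b^2 + b*(95 - 33*l) - 14*l^2 - 36*l + 170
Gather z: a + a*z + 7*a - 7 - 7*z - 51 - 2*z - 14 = 8*a + z*(a - 9) - 72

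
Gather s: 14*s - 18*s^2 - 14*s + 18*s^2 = 0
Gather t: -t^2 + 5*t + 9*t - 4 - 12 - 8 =-t^2 + 14*t - 24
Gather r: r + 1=r + 1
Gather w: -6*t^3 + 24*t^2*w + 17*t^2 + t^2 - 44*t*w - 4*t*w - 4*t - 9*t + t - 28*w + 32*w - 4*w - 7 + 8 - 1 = -6*t^3 + 18*t^2 - 12*t + w*(24*t^2 - 48*t)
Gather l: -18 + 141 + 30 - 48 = 105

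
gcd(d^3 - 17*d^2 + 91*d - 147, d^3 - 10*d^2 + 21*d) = d^2 - 10*d + 21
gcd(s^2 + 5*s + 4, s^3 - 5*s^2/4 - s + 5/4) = s + 1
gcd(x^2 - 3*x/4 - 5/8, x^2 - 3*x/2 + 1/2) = 1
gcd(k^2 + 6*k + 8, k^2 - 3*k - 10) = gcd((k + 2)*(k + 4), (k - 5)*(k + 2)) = k + 2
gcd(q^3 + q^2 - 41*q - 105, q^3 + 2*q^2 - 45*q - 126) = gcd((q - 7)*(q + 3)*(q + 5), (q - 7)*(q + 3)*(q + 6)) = q^2 - 4*q - 21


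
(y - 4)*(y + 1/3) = y^2 - 11*y/3 - 4/3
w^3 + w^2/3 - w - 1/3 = (w - 1)*(w + 1/3)*(w + 1)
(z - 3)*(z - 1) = z^2 - 4*z + 3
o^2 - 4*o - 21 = (o - 7)*(o + 3)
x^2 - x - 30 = (x - 6)*(x + 5)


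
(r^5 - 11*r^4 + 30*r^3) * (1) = r^5 - 11*r^4 + 30*r^3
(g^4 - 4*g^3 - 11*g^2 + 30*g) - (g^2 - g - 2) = g^4 - 4*g^3 - 12*g^2 + 31*g + 2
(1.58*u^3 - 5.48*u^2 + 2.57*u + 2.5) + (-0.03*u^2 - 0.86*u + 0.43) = 1.58*u^3 - 5.51*u^2 + 1.71*u + 2.93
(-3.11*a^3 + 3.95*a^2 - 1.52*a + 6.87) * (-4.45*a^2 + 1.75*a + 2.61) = 13.8395*a^5 - 23.02*a^4 + 5.5594*a^3 - 22.922*a^2 + 8.0553*a + 17.9307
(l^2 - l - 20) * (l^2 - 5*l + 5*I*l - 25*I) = l^4 - 6*l^3 + 5*I*l^3 - 15*l^2 - 30*I*l^2 + 100*l - 75*I*l + 500*I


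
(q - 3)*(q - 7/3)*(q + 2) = q^3 - 10*q^2/3 - 11*q/3 + 14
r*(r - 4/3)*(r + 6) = r^3 + 14*r^2/3 - 8*r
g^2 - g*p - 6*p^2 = (g - 3*p)*(g + 2*p)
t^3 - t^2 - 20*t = t*(t - 5)*(t + 4)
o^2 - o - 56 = (o - 8)*(o + 7)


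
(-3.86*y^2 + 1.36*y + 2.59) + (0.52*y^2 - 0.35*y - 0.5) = -3.34*y^2 + 1.01*y + 2.09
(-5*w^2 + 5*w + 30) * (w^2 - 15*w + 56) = -5*w^4 + 80*w^3 - 325*w^2 - 170*w + 1680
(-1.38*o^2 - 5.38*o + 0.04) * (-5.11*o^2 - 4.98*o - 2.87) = 7.0518*o^4 + 34.3642*o^3 + 30.5486*o^2 + 15.2414*o - 0.1148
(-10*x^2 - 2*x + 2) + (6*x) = -10*x^2 + 4*x + 2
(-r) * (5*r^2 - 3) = -5*r^3 + 3*r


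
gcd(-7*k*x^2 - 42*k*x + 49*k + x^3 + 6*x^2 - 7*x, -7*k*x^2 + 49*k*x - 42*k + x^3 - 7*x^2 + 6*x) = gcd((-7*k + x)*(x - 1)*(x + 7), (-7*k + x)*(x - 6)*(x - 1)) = -7*k*x + 7*k + x^2 - x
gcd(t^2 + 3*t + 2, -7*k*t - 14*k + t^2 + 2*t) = t + 2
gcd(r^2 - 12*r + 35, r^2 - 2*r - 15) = r - 5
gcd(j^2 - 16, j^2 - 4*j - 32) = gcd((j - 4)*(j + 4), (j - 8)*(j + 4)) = j + 4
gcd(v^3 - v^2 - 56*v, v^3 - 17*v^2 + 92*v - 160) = v - 8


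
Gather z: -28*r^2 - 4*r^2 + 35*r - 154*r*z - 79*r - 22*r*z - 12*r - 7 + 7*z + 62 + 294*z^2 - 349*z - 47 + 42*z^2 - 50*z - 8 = -32*r^2 - 56*r + 336*z^2 + z*(-176*r - 392)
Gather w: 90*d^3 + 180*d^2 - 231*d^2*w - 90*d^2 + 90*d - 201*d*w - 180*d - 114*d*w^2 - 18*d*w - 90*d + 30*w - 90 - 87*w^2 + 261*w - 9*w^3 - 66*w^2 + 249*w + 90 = 90*d^3 + 90*d^2 - 180*d - 9*w^3 + w^2*(-114*d - 153) + w*(-231*d^2 - 219*d + 540)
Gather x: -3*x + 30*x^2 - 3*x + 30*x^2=60*x^2 - 6*x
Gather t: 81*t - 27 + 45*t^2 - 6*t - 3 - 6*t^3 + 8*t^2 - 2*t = -6*t^3 + 53*t^2 + 73*t - 30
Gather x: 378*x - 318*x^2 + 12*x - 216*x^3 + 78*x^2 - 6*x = -216*x^3 - 240*x^2 + 384*x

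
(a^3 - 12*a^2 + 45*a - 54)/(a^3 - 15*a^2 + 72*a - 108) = (a - 3)/(a - 6)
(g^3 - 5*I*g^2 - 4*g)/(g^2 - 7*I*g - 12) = g*(g - I)/(g - 3*I)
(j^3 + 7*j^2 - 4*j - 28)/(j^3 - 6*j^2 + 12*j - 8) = (j^2 + 9*j + 14)/(j^2 - 4*j + 4)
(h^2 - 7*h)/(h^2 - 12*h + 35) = h/(h - 5)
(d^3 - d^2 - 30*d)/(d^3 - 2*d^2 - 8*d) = (-d^2 + d + 30)/(-d^2 + 2*d + 8)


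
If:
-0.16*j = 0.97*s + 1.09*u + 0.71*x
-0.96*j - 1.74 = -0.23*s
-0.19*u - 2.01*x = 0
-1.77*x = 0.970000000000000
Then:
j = -3.15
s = -5.59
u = 5.80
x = -0.55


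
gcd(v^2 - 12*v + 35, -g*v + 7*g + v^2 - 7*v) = v - 7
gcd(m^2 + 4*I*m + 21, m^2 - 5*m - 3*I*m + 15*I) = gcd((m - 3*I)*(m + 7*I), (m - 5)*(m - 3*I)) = m - 3*I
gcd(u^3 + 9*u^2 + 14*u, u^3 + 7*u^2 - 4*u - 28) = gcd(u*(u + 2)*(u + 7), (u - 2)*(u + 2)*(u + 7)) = u^2 + 9*u + 14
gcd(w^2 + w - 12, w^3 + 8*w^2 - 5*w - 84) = w^2 + w - 12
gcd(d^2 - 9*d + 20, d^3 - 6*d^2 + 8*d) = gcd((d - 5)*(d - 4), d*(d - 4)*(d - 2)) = d - 4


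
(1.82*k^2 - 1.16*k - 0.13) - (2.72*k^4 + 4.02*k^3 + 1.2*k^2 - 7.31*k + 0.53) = -2.72*k^4 - 4.02*k^3 + 0.62*k^2 + 6.15*k - 0.66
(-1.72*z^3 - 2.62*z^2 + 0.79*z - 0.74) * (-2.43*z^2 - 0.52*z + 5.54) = 4.1796*z^5 + 7.261*z^4 - 10.0861*z^3 - 13.1274*z^2 + 4.7614*z - 4.0996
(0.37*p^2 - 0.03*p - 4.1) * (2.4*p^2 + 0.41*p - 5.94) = 0.888*p^4 + 0.0797*p^3 - 12.0501*p^2 - 1.5028*p + 24.354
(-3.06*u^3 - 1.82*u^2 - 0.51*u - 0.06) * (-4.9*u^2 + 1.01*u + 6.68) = 14.994*u^5 + 5.8274*u^4 - 19.78*u^3 - 12.3787*u^2 - 3.4674*u - 0.4008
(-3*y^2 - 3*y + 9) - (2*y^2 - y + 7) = -5*y^2 - 2*y + 2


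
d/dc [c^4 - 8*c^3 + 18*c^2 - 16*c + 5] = 4*c^3 - 24*c^2 + 36*c - 16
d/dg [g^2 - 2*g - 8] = 2*g - 2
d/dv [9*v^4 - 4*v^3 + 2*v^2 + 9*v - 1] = 36*v^3 - 12*v^2 + 4*v + 9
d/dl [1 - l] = -1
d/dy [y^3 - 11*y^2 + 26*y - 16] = 3*y^2 - 22*y + 26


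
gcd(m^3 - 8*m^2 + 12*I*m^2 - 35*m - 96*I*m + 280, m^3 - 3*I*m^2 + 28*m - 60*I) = m + 5*I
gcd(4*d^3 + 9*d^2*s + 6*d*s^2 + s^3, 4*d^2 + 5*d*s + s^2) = 4*d^2 + 5*d*s + s^2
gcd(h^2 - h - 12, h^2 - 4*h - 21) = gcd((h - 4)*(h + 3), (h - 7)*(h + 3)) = h + 3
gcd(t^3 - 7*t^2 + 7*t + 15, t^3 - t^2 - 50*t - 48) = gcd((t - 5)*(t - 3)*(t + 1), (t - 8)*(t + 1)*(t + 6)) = t + 1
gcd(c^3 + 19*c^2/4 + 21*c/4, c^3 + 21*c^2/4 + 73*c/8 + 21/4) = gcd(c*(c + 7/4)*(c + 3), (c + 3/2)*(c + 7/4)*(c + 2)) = c + 7/4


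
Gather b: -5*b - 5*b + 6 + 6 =12 - 10*b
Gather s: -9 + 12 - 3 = 0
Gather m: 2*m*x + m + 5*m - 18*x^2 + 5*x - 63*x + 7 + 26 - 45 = m*(2*x + 6) - 18*x^2 - 58*x - 12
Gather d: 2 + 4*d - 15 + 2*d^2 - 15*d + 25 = 2*d^2 - 11*d + 12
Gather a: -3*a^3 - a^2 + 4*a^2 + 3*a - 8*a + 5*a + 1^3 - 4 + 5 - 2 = -3*a^3 + 3*a^2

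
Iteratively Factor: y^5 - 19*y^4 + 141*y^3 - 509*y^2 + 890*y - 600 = (y - 5)*(y^4 - 14*y^3 + 71*y^2 - 154*y + 120) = (y - 5)*(y - 3)*(y^3 - 11*y^2 + 38*y - 40) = (y - 5)^2*(y - 3)*(y^2 - 6*y + 8) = (y - 5)^2*(y - 3)*(y - 2)*(y - 4)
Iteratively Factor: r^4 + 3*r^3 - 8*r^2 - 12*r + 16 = (r + 2)*(r^3 + r^2 - 10*r + 8) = (r + 2)*(r + 4)*(r^2 - 3*r + 2) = (r - 2)*(r + 2)*(r + 4)*(r - 1)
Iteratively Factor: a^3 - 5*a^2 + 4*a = (a)*(a^2 - 5*a + 4) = a*(a - 4)*(a - 1)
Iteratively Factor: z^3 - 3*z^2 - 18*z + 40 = (z + 4)*(z^2 - 7*z + 10) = (z - 5)*(z + 4)*(z - 2)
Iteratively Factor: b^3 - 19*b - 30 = (b - 5)*(b^2 + 5*b + 6) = (b - 5)*(b + 3)*(b + 2)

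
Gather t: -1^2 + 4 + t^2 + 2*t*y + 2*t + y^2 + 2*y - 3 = t^2 + t*(2*y + 2) + y^2 + 2*y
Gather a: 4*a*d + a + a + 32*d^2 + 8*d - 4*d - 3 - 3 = a*(4*d + 2) + 32*d^2 + 4*d - 6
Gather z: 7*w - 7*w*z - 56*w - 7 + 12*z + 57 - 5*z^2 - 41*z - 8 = -49*w - 5*z^2 + z*(-7*w - 29) + 42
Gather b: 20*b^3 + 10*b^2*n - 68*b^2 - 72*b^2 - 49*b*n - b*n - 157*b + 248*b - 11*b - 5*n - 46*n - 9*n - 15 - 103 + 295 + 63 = 20*b^3 + b^2*(10*n - 140) + b*(80 - 50*n) - 60*n + 240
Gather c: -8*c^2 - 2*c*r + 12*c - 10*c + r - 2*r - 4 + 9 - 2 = -8*c^2 + c*(2 - 2*r) - r + 3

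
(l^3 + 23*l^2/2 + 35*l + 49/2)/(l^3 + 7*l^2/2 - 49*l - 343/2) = (l + 1)/(l - 7)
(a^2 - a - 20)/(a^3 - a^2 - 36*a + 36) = (a^2 - a - 20)/(a^3 - a^2 - 36*a + 36)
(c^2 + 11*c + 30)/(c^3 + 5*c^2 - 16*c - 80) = (c + 6)/(c^2 - 16)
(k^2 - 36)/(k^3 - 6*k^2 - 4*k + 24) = (k + 6)/(k^2 - 4)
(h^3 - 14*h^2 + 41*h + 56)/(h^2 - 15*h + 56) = h + 1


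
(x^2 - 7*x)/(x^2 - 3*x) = (x - 7)/(x - 3)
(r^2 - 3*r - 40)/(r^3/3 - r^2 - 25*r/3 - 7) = 3*(-r^2 + 3*r + 40)/(-r^3 + 3*r^2 + 25*r + 21)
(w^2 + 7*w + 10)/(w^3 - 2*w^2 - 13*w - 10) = (w + 5)/(w^2 - 4*w - 5)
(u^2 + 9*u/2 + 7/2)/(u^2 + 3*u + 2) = (u + 7/2)/(u + 2)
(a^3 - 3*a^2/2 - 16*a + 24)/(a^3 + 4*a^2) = 1 - 11/(2*a) + 6/a^2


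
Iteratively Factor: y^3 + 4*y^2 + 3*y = (y + 3)*(y^2 + y) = y*(y + 3)*(y + 1)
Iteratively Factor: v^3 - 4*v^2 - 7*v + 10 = (v - 5)*(v^2 + v - 2) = (v - 5)*(v + 2)*(v - 1)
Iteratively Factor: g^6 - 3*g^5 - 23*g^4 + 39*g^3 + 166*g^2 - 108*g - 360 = (g - 2)*(g^5 - g^4 - 25*g^3 - 11*g^2 + 144*g + 180) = (g - 2)*(g + 2)*(g^4 - 3*g^3 - 19*g^2 + 27*g + 90) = (g - 3)*(g - 2)*(g + 2)*(g^3 - 19*g - 30) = (g - 3)*(g - 2)*(g + 2)^2*(g^2 - 2*g - 15) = (g - 3)*(g - 2)*(g + 2)^2*(g + 3)*(g - 5)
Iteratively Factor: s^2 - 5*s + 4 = (s - 4)*(s - 1)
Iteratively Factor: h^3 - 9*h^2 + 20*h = (h - 5)*(h^2 - 4*h) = (h - 5)*(h - 4)*(h)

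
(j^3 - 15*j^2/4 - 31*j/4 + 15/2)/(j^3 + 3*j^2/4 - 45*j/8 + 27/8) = 2*(j^2 - 3*j - 10)/(2*j^2 + 3*j - 9)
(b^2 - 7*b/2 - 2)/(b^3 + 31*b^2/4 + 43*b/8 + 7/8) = 4*(b - 4)/(4*b^2 + 29*b + 7)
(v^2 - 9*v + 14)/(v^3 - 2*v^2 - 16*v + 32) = (v - 7)/(v^2 - 16)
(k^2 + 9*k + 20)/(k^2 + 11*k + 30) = (k + 4)/(k + 6)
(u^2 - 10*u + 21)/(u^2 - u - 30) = (-u^2 + 10*u - 21)/(-u^2 + u + 30)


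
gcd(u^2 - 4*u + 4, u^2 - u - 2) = u - 2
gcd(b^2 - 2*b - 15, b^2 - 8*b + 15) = b - 5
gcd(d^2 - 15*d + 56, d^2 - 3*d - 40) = d - 8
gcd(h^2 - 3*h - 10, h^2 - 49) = 1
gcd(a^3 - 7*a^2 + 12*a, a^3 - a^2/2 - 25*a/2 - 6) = a - 4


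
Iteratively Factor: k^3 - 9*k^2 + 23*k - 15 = (k - 5)*(k^2 - 4*k + 3) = (k - 5)*(k - 3)*(k - 1)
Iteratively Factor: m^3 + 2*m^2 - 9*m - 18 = (m + 2)*(m^2 - 9) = (m - 3)*(m + 2)*(m + 3)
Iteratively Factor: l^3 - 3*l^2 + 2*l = (l - 1)*(l^2 - 2*l) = (l - 2)*(l - 1)*(l)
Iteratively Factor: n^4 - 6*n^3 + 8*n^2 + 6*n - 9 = (n - 3)*(n^3 - 3*n^2 - n + 3) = (n - 3)*(n + 1)*(n^2 - 4*n + 3) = (n - 3)*(n - 1)*(n + 1)*(n - 3)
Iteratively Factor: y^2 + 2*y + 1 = (y + 1)*(y + 1)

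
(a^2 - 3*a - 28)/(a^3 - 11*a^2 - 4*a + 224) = 1/(a - 8)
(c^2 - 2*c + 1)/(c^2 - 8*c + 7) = (c - 1)/(c - 7)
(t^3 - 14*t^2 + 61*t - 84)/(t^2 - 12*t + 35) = (t^2 - 7*t + 12)/(t - 5)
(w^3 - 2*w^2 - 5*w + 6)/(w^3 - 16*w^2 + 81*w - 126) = (w^2 + w - 2)/(w^2 - 13*w + 42)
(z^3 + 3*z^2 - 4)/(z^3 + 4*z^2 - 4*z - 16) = (z^2 + z - 2)/(z^2 + 2*z - 8)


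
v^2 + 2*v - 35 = (v - 5)*(v + 7)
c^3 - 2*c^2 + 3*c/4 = c*(c - 3/2)*(c - 1/2)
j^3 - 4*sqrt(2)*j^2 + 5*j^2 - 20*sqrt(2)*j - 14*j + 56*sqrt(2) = (j - 2)*(j + 7)*(j - 4*sqrt(2))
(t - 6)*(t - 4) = t^2 - 10*t + 24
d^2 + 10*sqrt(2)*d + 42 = (d + 3*sqrt(2))*(d + 7*sqrt(2))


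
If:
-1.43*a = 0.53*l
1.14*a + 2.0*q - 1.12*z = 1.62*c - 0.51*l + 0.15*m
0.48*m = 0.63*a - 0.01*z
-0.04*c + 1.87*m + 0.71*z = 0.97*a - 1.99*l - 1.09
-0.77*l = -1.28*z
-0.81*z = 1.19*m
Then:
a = 0.00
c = 27.25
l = 0.00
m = 0.00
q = 22.07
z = 0.00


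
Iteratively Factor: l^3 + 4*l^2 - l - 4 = (l + 4)*(l^2 - 1) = (l - 1)*(l + 4)*(l + 1)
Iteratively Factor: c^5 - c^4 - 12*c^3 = (c)*(c^4 - c^3 - 12*c^2) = c*(c + 3)*(c^3 - 4*c^2) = c^2*(c + 3)*(c^2 - 4*c) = c^3*(c + 3)*(c - 4)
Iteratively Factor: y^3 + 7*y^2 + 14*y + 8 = (y + 2)*(y^2 + 5*y + 4) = (y + 1)*(y + 2)*(y + 4)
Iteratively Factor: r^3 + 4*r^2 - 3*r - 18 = (r + 3)*(r^2 + r - 6) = (r + 3)^2*(r - 2)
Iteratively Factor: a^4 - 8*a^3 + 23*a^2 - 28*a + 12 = (a - 1)*(a^3 - 7*a^2 + 16*a - 12) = (a - 3)*(a - 1)*(a^2 - 4*a + 4) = (a - 3)*(a - 2)*(a - 1)*(a - 2)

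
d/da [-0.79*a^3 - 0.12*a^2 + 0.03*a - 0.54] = -2.37*a^2 - 0.24*a + 0.03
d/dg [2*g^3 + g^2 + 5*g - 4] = 6*g^2 + 2*g + 5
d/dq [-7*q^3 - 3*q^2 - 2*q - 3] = -21*q^2 - 6*q - 2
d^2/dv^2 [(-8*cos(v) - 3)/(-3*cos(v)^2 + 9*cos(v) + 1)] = 2*(648*(1 - cos(2*v))^2*cos(v) + 324*(1 - cos(2*v))^2 + 419*cos(v) + 1386*cos(2*v) + 333*cos(3*v) - 144*cos(5*v) - 1350)/(18*cos(v) - 3*cos(2*v) - 1)^3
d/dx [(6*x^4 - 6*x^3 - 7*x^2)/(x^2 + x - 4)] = x*(12*x^4 + 12*x^3 - 108*x^2 + 65*x + 56)/(x^4 + 2*x^3 - 7*x^2 - 8*x + 16)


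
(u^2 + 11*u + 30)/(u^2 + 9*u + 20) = (u + 6)/(u + 4)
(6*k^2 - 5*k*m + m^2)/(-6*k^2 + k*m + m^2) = (-3*k + m)/(3*k + m)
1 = 1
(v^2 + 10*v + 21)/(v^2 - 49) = (v + 3)/(v - 7)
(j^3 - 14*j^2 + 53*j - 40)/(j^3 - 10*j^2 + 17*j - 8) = (j - 5)/(j - 1)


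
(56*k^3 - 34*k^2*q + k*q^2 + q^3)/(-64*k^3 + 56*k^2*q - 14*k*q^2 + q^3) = (7*k + q)/(-8*k + q)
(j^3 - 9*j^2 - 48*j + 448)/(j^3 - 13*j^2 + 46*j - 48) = (j^2 - j - 56)/(j^2 - 5*j + 6)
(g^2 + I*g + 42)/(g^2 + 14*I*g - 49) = (g - 6*I)/(g + 7*I)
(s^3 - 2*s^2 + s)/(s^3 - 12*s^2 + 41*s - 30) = s*(s - 1)/(s^2 - 11*s + 30)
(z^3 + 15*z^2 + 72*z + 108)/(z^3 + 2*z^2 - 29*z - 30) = (z^2 + 9*z + 18)/(z^2 - 4*z - 5)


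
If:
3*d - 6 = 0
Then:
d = 2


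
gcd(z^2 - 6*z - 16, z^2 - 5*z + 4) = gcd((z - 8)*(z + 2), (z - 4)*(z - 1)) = 1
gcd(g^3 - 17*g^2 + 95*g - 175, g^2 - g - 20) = g - 5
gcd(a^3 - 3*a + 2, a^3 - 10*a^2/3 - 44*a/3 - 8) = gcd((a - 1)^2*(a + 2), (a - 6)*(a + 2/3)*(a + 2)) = a + 2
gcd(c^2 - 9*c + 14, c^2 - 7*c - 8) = 1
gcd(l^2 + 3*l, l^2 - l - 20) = 1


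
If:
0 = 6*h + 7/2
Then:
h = -7/12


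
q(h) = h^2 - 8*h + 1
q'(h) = 2*h - 8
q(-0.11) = 1.89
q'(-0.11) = -8.22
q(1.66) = -9.52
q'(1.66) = -4.68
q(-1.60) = 16.36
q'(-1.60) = -11.20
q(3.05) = -14.10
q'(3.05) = -1.90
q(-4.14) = 51.26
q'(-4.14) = -16.28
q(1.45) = -8.50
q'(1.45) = -5.10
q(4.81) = -14.34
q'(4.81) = 1.62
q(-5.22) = 70.01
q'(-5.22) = -18.44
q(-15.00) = 346.00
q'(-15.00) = -38.00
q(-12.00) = 241.00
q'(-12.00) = -32.00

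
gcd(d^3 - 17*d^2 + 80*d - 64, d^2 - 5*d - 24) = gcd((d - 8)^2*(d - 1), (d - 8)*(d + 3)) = d - 8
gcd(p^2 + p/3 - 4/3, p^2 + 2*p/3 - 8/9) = p + 4/3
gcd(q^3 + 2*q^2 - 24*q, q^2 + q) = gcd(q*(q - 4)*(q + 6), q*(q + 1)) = q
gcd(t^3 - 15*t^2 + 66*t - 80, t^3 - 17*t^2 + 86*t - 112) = t^2 - 10*t + 16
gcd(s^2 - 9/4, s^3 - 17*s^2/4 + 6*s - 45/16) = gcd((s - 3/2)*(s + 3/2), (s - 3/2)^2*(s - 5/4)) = s - 3/2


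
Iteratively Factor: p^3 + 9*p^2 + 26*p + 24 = (p + 2)*(p^2 + 7*p + 12) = (p + 2)*(p + 3)*(p + 4)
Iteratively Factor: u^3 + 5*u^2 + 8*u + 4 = (u + 2)*(u^2 + 3*u + 2) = (u + 2)^2*(u + 1)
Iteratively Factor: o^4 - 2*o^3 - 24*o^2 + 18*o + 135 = (o + 3)*(o^3 - 5*o^2 - 9*o + 45) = (o - 5)*(o + 3)*(o^2 - 9) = (o - 5)*(o - 3)*(o + 3)*(o + 3)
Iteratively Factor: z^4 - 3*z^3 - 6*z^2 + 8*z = (z + 2)*(z^3 - 5*z^2 + 4*z) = (z - 4)*(z + 2)*(z^2 - z) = (z - 4)*(z - 1)*(z + 2)*(z)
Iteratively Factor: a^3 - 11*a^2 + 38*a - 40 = (a - 4)*(a^2 - 7*a + 10) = (a - 4)*(a - 2)*(a - 5)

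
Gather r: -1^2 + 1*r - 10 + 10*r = 11*r - 11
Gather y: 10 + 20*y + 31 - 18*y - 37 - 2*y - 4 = 0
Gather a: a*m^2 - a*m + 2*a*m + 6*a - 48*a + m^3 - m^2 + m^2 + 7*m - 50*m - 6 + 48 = a*(m^2 + m - 42) + m^3 - 43*m + 42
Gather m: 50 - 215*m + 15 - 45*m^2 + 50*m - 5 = -45*m^2 - 165*m + 60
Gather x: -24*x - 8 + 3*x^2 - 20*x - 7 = 3*x^2 - 44*x - 15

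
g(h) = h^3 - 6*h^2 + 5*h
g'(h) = 3*h^2 - 12*h + 5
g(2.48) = -9.25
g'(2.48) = -6.31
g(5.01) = 0.20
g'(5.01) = 20.18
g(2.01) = -6.07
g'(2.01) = -7.00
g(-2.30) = -55.41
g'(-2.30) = 48.47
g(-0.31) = -2.16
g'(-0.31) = 9.01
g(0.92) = 0.30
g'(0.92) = -3.50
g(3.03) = -12.12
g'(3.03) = -3.82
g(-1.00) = -12.00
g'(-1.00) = 20.00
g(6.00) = 30.00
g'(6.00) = 41.00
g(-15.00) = -4800.00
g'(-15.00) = 860.00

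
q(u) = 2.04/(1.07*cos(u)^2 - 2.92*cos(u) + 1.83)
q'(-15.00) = 0.28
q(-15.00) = 0.44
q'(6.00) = 3026.90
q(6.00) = 159.82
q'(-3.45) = -0.10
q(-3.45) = 0.37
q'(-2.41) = 0.29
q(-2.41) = 0.44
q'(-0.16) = 2697.46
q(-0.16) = -206.84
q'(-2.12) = 0.53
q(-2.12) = 0.56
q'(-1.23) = 4.47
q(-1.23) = 2.10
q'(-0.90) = 13.85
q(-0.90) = 4.76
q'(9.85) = 0.14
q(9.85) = 0.38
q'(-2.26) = 0.40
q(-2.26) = 0.50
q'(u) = 2.04*(2.14*sin(u)*cos(u) - 2.92*sin(u))/(1.07*cos(u)^2 - 2.92*cos(u) + 1.83)^2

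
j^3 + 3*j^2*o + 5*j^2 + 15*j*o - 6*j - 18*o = (j - 1)*(j + 6)*(j + 3*o)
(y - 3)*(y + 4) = y^2 + y - 12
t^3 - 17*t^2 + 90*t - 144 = (t - 8)*(t - 6)*(t - 3)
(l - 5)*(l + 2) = l^2 - 3*l - 10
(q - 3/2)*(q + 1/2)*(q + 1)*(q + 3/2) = q^4 + 3*q^3/2 - 7*q^2/4 - 27*q/8 - 9/8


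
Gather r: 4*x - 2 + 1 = 4*x - 1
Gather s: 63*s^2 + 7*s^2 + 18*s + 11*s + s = 70*s^2 + 30*s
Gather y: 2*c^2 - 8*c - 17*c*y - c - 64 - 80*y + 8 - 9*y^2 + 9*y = 2*c^2 - 9*c - 9*y^2 + y*(-17*c - 71) - 56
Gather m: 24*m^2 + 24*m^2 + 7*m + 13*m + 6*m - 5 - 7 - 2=48*m^2 + 26*m - 14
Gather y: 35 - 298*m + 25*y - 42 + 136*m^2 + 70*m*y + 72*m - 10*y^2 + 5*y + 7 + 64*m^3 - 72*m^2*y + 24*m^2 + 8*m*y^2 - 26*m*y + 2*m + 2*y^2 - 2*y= 64*m^3 + 160*m^2 - 224*m + y^2*(8*m - 8) + y*(-72*m^2 + 44*m + 28)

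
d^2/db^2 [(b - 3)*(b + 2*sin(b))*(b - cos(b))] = -2*b^2*sin(b) + b^2*cos(b) + 10*b*sin(b) + 4*b*sin(2*b) + 5*b*cos(b) + 6*b - 2*sin(b) - 12*sin(2*b) - 14*cos(b) - 4*cos(2*b) - 6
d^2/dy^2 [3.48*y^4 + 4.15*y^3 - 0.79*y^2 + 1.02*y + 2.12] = 41.76*y^2 + 24.9*y - 1.58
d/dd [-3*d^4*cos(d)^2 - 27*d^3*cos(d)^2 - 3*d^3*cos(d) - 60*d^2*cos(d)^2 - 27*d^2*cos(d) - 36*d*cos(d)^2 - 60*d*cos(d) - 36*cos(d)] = 3*d^4*sin(2*d) + 3*d^3*sin(d) + 27*d^3*sin(2*d) - 12*d^3*cos(d)^2 + 27*d^2*sin(d) + 60*d^2*sin(2*d) - 81*d^2*cos(d)^2 - 9*d^2*cos(d) + 60*d*sin(d) + 36*d*sin(2*d) - 120*d*cos(d)^2 - 54*d*cos(d) + 36*sin(d) - 36*cos(d)^2 - 60*cos(d)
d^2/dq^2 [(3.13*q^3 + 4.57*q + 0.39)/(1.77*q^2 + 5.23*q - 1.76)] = (-2.8421709430404e-14*q^4 + 219.365012*q^3 - 165.535158*q^2 + 165.253326*q + 107.89699)/(5.545233*q^6 + 49.155201*q^5 + 128.702187*q^4 + 45.300691*q^3 - 127.975056*q^2 + 48.601344*q - 5.451776)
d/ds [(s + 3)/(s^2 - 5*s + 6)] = (s^2 - 5*s - (s + 3)*(2*s - 5) + 6)/(s^2 - 5*s + 6)^2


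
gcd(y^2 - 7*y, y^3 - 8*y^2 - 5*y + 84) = y - 7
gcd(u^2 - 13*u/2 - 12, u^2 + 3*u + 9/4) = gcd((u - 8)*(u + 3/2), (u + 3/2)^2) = u + 3/2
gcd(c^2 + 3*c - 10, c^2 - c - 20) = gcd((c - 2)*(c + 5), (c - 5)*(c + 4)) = 1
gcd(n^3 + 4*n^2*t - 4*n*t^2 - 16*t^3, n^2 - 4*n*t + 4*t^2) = -n + 2*t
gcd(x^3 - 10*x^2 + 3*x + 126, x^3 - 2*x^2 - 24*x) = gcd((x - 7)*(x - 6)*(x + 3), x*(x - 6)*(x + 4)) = x - 6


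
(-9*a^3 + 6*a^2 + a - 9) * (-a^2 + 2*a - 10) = 9*a^5 - 24*a^4 + 101*a^3 - 49*a^2 - 28*a + 90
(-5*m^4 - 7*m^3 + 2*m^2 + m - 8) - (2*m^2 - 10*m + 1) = -5*m^4 - 7*m^3 + 11*m - 9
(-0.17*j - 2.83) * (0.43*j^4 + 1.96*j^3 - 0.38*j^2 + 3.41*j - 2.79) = -0.0731*j^5 - 1.5501*j^4 - 5.4822*j^3 + 0.4957*j^2 - 9.176*j + 7.8957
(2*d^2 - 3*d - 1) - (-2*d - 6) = 2*d^2 - d + 5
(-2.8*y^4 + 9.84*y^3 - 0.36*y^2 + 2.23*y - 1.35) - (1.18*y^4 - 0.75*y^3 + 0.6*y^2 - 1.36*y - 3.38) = -3.98*y^4 + 10.59*y^3 - 0.96*y^2 + 3.59*y + 2.03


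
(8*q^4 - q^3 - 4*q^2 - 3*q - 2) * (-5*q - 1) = -40*q^5 - 3*q^4 + 21*q^3 + 19*q^2 + 13*q + 2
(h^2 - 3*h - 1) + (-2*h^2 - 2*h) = -h^2 - 5*h - 1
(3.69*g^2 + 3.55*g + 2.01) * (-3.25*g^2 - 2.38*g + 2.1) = -11.9925*g^4 - 20.3197*g^3 - 7.2325*g^2 + 2.6712*g + 4.221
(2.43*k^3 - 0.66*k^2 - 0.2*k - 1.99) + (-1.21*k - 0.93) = 2.43*k^3 - 0.66*k^2 - 1.41*k - 2.92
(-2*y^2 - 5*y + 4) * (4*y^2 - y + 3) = -8*y^4 - 18*y^3 + 15*y^2 - 19*y + 12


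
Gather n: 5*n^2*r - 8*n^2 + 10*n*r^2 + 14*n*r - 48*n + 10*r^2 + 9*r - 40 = n^2*(5*r - 8) + n*(10*r^2 + 14*r - 48) + 10*r^2 + 9*r - 40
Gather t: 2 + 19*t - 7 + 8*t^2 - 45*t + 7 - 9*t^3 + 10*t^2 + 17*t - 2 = -9*t^3 + 18*t^2 - 9*t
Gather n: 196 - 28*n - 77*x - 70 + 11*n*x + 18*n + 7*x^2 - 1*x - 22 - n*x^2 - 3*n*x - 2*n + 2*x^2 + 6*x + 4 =n*(-x^2 + 8*x - 12) + 9*x^2 - 72*x + 108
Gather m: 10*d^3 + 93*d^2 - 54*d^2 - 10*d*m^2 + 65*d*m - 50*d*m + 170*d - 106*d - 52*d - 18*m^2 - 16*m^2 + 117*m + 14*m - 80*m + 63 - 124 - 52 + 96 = 10*d^3 + 39*d^2 + 12*d + m^2*(-10*d - 34) + m*(15*d + 51) - 17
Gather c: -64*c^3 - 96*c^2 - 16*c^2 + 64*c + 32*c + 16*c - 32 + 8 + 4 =-64*c^3 - 112*c^2 + 112*c - 20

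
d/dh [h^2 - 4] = 2*h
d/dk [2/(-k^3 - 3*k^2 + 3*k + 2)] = 6*(k^2 + 2*k - 1)/(k^3 + 3*k^2 - 3*k - 2)^2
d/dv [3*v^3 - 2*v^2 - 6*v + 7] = 9*v^2 - 4*v - 6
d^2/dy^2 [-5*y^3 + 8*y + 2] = -30*y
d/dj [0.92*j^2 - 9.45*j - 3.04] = 1.84*j - 9.45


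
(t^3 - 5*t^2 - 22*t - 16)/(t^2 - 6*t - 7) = (t^2 - 6*t - 16)/(t - 7)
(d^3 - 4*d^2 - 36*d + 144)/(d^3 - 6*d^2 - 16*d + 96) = (d + 6)/(d + 4)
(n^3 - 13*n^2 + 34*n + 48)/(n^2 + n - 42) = (n^2 - 7*n - 8)/(n + 7)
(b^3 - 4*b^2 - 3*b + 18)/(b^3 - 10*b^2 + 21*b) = (b^2 - b - 6)/(b*(b - 7))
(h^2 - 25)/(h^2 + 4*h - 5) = (h - 5)/(h - 1)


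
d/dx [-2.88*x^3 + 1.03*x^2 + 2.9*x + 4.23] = -8.64*x^2 + 2.06*x + 2.9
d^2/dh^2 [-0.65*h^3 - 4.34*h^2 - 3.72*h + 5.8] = -3.9*h - 8.68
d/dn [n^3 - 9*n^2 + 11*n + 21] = 3*n^2 - 18*n + 11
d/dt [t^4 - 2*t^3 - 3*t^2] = 2*t*(2*t^2 - 3*t - 3)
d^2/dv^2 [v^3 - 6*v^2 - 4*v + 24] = 6*v - 12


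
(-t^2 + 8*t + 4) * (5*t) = -5*t^3 + 40*t^2 + 20*t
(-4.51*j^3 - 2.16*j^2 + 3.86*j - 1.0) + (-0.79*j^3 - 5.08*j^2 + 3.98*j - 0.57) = -5.3*j^3 - 7.24*j^2 + 7.84*j - 1.57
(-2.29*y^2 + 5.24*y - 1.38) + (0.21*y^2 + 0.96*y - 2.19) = -2.08*y^2 + 6.2*y - 3.57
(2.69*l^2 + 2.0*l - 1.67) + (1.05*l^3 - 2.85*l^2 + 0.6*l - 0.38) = 1.05*l^3 - 0.16*l^2 + 2.6*l - 2.05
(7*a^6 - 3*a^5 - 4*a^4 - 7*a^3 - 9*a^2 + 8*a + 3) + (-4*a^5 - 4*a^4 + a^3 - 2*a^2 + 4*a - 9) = 7*a^6 - 7*a^5 - 8*a^4 - 6*a^3 - 11*a^2 + 12*a - 6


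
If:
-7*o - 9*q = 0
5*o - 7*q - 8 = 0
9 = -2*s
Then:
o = 36/47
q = -28/47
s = -9/2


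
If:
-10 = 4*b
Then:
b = -5/2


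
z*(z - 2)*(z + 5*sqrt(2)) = z^3 - 2*z^2 + 5*sqrt(2)*z^2 - 10*sqrt(2)*z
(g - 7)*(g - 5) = g^2 - 12*g + 35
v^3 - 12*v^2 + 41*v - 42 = (v - 7)*(v - 3)*(v - 2)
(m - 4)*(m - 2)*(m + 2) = m^3 - 4*m^2 - 4*m + 16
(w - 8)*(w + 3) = w^2 - 5*w - 24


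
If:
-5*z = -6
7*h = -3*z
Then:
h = -18/35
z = 6/5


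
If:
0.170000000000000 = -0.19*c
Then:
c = -0.89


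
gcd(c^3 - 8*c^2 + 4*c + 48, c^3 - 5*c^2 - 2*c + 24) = c^2 - 2*c - 8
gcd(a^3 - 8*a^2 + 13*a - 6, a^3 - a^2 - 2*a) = 1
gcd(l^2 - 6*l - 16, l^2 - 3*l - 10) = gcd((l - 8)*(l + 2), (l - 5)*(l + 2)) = l + 2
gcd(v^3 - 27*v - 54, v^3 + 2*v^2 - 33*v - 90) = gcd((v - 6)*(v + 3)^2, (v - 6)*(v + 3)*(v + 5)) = v^2 - 3*v - 18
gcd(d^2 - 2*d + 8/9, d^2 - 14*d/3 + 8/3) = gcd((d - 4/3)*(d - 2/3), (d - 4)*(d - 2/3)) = d - 2/3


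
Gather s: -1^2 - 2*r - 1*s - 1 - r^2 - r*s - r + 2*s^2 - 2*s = -r^2 - 3*r + 2*s^2 + s*(-r - 3) - 2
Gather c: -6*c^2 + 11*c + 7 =-6*c^2 + 11*c + 7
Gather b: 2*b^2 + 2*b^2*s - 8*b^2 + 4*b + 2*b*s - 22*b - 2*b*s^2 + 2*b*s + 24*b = b^2*(2*s - 6) + b*(-2*s^2 + 4*s + 6)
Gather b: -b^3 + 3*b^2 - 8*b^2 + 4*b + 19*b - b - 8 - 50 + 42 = -b^3 - 5*b^2 + 22*b - 16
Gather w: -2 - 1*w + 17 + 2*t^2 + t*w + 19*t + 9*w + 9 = 2*t^2 + 19*t + w*(t + 8) + 24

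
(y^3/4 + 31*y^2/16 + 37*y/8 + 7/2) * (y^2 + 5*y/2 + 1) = y^5/4 + 41*y^4/16 + 311*y^3/32 + 17*y^2 + 107*y/8 + 7/2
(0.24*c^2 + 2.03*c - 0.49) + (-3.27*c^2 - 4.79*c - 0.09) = -3.03*c^2 - 2.76*c - 0.58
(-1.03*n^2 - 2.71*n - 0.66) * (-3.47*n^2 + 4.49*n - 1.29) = 3.5741*n^4 + 4.779*n^3 - 8.549*n^2 + 0.5325*n + 0.8514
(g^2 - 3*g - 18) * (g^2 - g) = g^4 - 4*g^3 - 15*g^2 + 18*g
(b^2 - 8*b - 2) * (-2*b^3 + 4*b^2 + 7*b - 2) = -2*b^5 + 20*b^4 - 21*b^3 - 66*b^2 + 2*b + 4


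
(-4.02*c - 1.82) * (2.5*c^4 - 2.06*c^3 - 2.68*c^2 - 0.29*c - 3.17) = -10.05*c^5 + 3.7312*c^4 + 14.5228*c^3 + 6.0434*c^2 + 13.2712*c + 5.7694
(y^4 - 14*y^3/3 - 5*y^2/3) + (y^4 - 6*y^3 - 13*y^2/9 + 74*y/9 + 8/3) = 2*y^4 - 32*y^3/3 - 28*y^2/9 + 74*y/9 + 8/3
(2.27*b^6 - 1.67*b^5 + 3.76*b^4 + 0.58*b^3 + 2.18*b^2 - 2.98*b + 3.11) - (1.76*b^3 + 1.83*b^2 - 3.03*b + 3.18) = 2.27*b^6 - 1.67*b^5 + 3.76*b^4 - 1.18*b^3 + 0.35*b^2 + 0.0499999999999998*b - 0.0700000000000003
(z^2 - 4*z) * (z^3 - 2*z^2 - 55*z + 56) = z^5 - 6*z^4 - 47*z^3 + 276*z^2 - 224*z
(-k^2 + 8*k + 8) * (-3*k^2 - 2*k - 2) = 3*k^4 - 22*k^3 - 38*k^2 - 32*k - 16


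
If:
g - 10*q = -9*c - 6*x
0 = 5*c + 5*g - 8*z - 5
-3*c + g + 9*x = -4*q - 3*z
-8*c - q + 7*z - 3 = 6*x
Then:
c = 469*z/440 - 87/352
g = 47*z/88 + 439/352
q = 43*z/55 - 2/11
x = -127*z/330 - 37/264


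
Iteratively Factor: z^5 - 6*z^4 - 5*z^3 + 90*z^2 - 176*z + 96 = (z - 2)*(z^4 - 4*z^3 - 13*z^2 + 64*z - 48) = (z - 2)*(z + 4)*(z^3 - 8*z^2 + 19*z - 12) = (z - 3)*(z - 2)*(z + 4)*(z^2 - 5*z + 4) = (z - 3)*(z - 2)*(z - 1)*(z + 4)*(z - 4)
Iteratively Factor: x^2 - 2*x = (x - 2)*(x)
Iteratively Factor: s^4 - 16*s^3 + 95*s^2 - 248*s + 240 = (s - 5)*(s^3 - 11*s^2 + 40*s - 48) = (s - 5)*(s - 4)*(s^2 - 7*s + 12) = (s - 5)*(s - 4)^2*(s - 3)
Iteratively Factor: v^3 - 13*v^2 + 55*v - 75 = (v - 5)*(v^2 - 8*v + 15) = (v - 5)*(v - 3)*(v - 5)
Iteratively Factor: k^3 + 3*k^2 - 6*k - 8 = (k - 2)*(k^2 + 5*k + 4) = (k - 2)*(k + 4)*(k + 1)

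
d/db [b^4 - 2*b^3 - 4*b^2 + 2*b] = 4*b^3 - 6*b^2 - 8*b + 2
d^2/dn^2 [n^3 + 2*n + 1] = 6*n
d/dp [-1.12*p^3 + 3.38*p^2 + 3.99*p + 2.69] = -3.36*p^2 + 6.76*p + 3.99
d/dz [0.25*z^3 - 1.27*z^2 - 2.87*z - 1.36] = 0.75*z^2 - 2.54*z - 2.87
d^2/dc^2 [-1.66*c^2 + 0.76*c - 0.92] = -3.32000000000000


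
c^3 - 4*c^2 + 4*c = c*(c - 2)^2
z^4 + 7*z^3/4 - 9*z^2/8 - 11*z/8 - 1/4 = (z - 1)*(z + 1/4)*(z + 1/2)*(z + 2)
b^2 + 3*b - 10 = (b - 2)*(b + 5)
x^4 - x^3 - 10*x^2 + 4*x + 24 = (x - 3)*(x - 2)*(x + 2)^2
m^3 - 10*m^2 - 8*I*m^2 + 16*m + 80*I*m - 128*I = (m - 8)*(m - 2)*(m - 8*I)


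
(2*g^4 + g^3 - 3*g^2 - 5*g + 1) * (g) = 2*g^5 + g^4 - 3*g^3 - 5*g^2 + g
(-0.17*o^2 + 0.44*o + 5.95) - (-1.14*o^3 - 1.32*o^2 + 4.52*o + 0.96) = 1.14*o^3 + 1.15*o^2 - 4.08*o + 4.99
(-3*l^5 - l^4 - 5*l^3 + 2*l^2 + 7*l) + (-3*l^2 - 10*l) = -3*l^5 - l^4 - 5*l^3 - l^2 - 3*l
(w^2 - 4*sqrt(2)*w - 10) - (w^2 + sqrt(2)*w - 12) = -5*sqrt(2)*w + 2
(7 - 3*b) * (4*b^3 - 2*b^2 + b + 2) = -12*b^4 + 34*b^3 - 17*b^2 + b + 14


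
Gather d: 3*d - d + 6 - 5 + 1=2*d + 2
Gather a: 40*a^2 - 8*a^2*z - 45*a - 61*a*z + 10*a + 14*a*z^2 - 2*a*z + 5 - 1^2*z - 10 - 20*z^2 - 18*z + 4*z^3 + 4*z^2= a^2*(40 - 8*z) + a*(14*z^2 - 63*z - 35) + 4*z^3 - 16*z^2 - 19*z - 5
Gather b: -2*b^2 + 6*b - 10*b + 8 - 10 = -2*b^2 - 4*b - 2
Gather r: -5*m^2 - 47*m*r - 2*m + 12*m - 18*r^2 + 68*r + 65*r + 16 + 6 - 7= -5*m^2 + 10*m - 18*r^2 + r*(133 - 47*m) + 15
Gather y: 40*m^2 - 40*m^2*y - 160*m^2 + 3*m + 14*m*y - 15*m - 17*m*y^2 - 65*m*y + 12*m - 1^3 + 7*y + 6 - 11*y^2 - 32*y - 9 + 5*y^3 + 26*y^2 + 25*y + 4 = -120*m^2 + 5*y^3 + y^2*(15 - 17*m) + y*(-40*m^2 - 51*m)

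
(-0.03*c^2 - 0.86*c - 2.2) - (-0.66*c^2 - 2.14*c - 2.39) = 0.63*c^2 + 1.28*c + 0.19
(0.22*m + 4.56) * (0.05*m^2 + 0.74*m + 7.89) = 0.011*m^3 + 0.3908*m^2 + 5.1102*m + 35.9784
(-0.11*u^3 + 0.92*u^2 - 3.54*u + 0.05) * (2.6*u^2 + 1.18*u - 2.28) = -0.286*u^5 + 2.2622*u^4 - 7.8676*u^3 - 6.1448*u^2 + 8.1302*u - 0.114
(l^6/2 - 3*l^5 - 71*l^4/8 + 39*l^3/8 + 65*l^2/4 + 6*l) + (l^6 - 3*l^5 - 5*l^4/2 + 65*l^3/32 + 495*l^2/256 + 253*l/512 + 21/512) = 3*l^6/2 - 6*l^5 - 91*l^4/8 + 221*l^3/32 + 4655*l^2/256 + 3325*l/512 + 21/512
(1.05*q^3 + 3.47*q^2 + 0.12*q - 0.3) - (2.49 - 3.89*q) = 1.05*q^3 + 3.47*q^2 + 4.01*q - 2.79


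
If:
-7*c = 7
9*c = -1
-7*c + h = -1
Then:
No Solution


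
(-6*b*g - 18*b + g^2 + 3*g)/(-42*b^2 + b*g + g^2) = (g + 3)/(7*b + g)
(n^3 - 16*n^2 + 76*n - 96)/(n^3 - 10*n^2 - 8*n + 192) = (n - 2)/(n + 4)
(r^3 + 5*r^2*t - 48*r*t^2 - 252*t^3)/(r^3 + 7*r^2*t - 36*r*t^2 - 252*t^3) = (r^2 - r*t - 42*t^2)/(r^2 + r*t - 42*t^2)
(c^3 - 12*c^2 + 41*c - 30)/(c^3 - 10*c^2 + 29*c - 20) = (c - 6)/(c - 4)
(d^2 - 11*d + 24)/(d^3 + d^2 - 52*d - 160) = (d - 3)/(d^2 + 9*d + 20)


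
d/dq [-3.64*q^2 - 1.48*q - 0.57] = -7.28*q - 1.48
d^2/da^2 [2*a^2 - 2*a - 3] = 4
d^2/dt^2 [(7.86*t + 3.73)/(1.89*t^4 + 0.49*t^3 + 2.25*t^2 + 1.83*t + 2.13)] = (336.920472*t^7 + 382.944996*t^6 + 315.501606*t^5 + 185.141334*t^4 - 449.95266*t^3 - 145.26522*t^2 - 157.222656*t - 72.044244)/(6.751269*t^12 + 5.250987*t^11 + 25.473042*t^10 + 32.230828*t^9 + 63.319347*t^8 + 67.288032*t^7 + 98.365527*t^6 + 91.008144*t^5 + 92.138499*t^4 + 65.41938*t^3 + 52.023546*t^2 + 24.907581*t + 9.663597)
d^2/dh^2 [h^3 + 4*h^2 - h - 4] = 6*h + 8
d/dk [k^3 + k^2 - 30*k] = 3*k^2 + 2*k - 30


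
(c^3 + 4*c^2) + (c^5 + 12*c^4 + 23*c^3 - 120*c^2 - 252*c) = c^5 + 12*c^4 + 24*c^3 - 116*c^2 - 252*c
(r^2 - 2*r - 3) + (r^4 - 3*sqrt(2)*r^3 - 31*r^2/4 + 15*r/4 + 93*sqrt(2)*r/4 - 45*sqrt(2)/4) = r^4 - 3*sqrt(2)*r^3 - 27*r^2/4 + 7*r/4 + 93*sqrt(2)*r/4 - 45*sqrt(2)/4 - 3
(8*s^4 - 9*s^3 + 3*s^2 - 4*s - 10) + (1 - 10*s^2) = 8*s^4 - 9*s^3 - 7*s^2 - 4*s - 9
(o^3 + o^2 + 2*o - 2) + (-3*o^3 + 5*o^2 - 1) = -2*o^3 + 6*o^2 + 2*o - 3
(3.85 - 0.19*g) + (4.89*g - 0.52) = 4.7*g + 3.33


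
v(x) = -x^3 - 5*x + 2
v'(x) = -3*x^2 - 5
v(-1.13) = 9.09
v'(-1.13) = -8.83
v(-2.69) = 34.92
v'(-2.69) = -26.71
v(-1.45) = 12.30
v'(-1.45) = -11.31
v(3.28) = -49.69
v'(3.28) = -37.28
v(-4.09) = 90.87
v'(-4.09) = -55.18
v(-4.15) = 94.22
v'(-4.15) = -56.67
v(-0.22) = 3.11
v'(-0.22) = -5.15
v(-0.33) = 3.69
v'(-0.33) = -5.33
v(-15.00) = 3452.00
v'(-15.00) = -680.00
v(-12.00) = 1790.00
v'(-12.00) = -437.00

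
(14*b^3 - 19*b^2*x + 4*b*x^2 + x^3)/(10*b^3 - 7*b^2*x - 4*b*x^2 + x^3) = (-14*b^2 + 5*b*x + x^2)/(-10*b^2 - 3*b*x + x^2)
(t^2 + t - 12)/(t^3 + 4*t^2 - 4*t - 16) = (t - 3)/(t^2 - 4)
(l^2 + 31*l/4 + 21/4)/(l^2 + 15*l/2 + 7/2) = (4*l + 3)/(2*(2*l + 1))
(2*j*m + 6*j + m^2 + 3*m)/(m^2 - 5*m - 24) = (2*j + m)/(m - 8)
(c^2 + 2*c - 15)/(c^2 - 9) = (c + 5)/(c + 3)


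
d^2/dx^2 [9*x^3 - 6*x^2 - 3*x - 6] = 54*x - 12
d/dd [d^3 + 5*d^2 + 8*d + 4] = 3*d^2 + 10*d + 8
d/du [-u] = -1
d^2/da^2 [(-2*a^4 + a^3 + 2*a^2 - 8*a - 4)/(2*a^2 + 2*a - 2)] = (-2*a^6 - 6*a^5 + 8*a^3 - 21*a^2 - 33*a - 14)/(a^6 + 3*a^5 - 5*a^3 + 3*a - 1)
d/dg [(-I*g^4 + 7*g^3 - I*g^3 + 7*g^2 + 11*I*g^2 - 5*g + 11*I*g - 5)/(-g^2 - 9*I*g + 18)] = (2*I*g^5 + g^4*(-34 + I) + g^3*(-18 - 198*I) + g^2*(472 - 106*I) + g*(242 + 396*I) - 90 + 153*I)/(g^4 + 18*I*g^3 - 117*g^2 - 324*I*g + 324)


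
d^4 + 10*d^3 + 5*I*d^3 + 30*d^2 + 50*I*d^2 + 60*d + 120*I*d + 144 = (d + 4)*(d + 6)*(d - I)*(d + 6*I)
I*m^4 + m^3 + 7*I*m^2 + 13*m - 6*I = (m - 2*I)*(m - I)*(m + 3*I)*(I*m + 1)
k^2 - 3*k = k*(k - 3)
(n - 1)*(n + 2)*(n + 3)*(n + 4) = n^4 + 8*n^3 + 17*n^2 - 2*n - 24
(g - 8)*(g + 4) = g^2 - 4*g - 32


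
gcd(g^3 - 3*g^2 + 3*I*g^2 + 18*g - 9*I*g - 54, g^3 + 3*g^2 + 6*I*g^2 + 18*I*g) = g + 6*I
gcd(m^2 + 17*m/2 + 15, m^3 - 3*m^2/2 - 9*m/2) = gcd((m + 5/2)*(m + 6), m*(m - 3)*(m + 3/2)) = 1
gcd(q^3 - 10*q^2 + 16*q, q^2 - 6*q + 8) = q - 2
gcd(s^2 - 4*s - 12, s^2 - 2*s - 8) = s + 2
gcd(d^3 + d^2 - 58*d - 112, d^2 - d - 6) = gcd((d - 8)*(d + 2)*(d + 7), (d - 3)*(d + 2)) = d + 2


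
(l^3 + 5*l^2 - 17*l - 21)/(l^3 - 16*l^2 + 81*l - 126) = (l^2 + 8*l + 7)/(l^2 - 13*l + 42)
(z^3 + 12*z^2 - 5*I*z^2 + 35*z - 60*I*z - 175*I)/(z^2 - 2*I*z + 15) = (z^2 + 12*z + 35)/(z + 3*I)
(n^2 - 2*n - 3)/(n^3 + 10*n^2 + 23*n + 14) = (n - 3)/(n^2 + 9*n + 14)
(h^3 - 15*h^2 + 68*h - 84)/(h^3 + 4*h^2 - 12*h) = (h^2 - 13*h + 42)/(h*(h + 6))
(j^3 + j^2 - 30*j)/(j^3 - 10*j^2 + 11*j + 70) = j*(j + 6)/(j^2 - 5*j - 14)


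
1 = 1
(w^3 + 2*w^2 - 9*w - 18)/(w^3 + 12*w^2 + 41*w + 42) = (w - 3)/(w + 7)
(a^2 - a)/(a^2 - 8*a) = (a - 1)/(a - 8)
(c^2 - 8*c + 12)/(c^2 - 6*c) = (c - 2)/c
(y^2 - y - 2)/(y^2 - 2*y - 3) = (y - 2)/(y - 3)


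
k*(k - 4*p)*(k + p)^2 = k^4 - 2*k^3*p - 7*k^2*p^2 - 4*k*p^3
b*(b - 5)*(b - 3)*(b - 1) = b^4 - 9*b^3 + 23*b^2 - 15*b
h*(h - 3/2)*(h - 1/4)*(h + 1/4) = h^4 - 3*h^3/2 - h^2/16 + 3*h/32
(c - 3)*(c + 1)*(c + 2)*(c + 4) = c^4 + 4*c^3 - 7*c^2 - 34*c - 24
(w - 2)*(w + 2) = w^2 - 4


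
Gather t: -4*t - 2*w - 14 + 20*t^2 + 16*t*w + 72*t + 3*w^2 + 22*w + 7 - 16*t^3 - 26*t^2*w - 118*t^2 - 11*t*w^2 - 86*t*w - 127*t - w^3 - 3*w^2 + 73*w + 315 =-16*t^3 + t^2*(-26*w - 98) + t*(-11*w^2 - 70*w - 59) - w^3 + 93*w + 308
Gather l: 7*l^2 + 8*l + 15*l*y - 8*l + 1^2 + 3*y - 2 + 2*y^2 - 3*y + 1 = 7*l^2 + 15*l*y + 2*y^2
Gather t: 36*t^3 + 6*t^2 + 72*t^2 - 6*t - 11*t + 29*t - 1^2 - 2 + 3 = 36*t^3 + 78*t^2 + 12*t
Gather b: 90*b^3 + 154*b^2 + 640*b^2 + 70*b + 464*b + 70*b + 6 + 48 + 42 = 90*b^3 + 794*b^2 + 604*b + 96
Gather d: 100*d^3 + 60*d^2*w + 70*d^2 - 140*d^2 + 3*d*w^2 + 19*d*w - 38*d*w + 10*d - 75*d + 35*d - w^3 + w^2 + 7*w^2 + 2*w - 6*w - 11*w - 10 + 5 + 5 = 100*d^3 + d^2*(60*w - 70) + d*(3*w^2 - 19*w - 30) - w^3 + 8*w^2 - 15*w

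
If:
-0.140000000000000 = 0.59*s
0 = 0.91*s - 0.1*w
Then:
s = -0.24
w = -2.16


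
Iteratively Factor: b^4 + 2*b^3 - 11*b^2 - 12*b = (b + 1)*(b^3 + b^2 - 12*b) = b*(b + 1)*(b^2 + b - 12) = b*(b - 3)*(b + 1)*(b + 4)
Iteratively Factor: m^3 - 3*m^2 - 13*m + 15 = (m - 5)*(m^2 + 2*m - 3) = (m - 5)*(m + 3)*(m - 1)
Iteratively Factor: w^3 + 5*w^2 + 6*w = (w)*(w^2 + 5*w + 6) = w*(w + 3)*(w + 2)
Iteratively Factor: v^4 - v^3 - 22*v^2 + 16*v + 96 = (v - 4)*(v^3 + 3*v^2 - 10*v - 24) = (v - 4)*(v + 2)*(v^2 + v - 12) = (v - 4)*(v - 3)*(v + 2)*(v + 4)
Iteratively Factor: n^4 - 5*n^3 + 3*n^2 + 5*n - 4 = (n - 4)*(n^3 - n^2 - n + 1) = (n - 4)*(n - 1)*(n^2 - 1) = (n - 4)*(n - 1)^2*(n + 1)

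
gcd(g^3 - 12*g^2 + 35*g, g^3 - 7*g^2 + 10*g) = g^2 - 5*g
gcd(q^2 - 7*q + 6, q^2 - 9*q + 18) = q - 6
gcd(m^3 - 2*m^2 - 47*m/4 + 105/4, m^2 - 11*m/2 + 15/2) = m^2 - 11*m/2 + 15/2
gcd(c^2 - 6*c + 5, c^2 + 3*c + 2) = 1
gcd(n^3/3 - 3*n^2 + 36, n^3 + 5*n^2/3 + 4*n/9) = 1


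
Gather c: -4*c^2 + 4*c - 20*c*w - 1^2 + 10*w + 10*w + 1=-4*c^2 + c*(4 - 20*w) + 20*w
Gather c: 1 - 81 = -80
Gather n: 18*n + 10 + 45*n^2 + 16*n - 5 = 45*n^2 + 34*n + 5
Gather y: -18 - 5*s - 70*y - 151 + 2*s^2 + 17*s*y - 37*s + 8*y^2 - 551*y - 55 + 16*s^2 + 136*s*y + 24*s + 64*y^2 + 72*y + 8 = 18*s^2 - 18*s + 72*y^2 + y*(153*s - 549) - 216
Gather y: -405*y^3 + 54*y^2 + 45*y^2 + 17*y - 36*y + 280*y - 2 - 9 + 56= -405*y^3 + 99*y^2 + 261*y + 45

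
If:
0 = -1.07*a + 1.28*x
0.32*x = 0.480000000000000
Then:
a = 1.79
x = 1.50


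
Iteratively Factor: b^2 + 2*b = (b + 2)*(b)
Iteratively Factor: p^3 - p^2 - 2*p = (p)*(p^2 - p - 2) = p*(p - 2)*(p + 1)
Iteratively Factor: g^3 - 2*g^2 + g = (g)*(g^2 - 2*g + 1) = g*(g - 1)*(g - 1)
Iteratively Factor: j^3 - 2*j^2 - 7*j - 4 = (j + 1)*(j^2 - 3*j - 4) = (j - 4)*(j + 1)*(j + 1)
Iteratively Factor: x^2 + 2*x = (x)*(x + 2)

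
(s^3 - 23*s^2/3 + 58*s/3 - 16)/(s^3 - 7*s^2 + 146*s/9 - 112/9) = 3*(s - 3)/(3*s - 7)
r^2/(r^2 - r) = r/(r - 1)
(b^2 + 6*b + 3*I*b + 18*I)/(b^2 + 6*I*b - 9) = (b + 6)/(b + 3*I)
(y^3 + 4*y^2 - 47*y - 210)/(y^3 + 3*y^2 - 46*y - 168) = (y + 5)/(y + 4)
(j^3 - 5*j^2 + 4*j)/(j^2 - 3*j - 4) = j*(j - 1)/(j + 1)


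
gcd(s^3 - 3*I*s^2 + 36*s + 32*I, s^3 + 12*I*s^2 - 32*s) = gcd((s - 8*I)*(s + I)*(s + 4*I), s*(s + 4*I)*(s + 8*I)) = s + 4*I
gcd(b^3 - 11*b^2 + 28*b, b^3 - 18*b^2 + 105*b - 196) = b^2 - 11*b + 28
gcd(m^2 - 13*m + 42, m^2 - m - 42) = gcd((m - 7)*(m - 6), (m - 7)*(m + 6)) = m - 7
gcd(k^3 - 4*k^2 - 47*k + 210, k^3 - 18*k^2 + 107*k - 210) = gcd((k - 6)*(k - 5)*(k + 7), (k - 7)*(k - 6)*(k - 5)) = k^2 - 11*k + 30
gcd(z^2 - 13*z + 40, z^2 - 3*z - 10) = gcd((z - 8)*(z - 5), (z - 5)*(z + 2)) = z - 5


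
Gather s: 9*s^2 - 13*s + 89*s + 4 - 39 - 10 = 9*s^2 + 76*s - 45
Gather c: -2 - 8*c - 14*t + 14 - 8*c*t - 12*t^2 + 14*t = c*(-8*t - 8) - 12*t^2 + 12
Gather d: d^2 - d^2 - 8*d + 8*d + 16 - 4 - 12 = 0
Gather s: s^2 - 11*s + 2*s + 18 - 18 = s^2 - 9*s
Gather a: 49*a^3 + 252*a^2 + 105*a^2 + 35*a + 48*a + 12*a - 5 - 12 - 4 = 49*a^3 + 357*a^2 + 95*a - 21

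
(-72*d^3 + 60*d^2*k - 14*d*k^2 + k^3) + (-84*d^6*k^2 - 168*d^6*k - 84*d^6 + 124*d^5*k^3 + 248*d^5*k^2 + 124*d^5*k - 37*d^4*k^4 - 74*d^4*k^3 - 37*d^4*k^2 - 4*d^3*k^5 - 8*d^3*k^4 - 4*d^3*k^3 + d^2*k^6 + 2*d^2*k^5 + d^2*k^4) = -84*d^6*k^2 - 168*d^6*k - 84*d^6 + 124*d^5*k^3 + 248*d^5*k^2 + 124*d^5*k - 37*d^4*k^4 - 74*d^4*k^3 - 37*d^4*k^2 - 4*d^3*k^5 - 8*d^3*k^4 - 4*d^3*k^3 - 72*d^3 + d^2*k^6 + 2*d^2*k^5 + d^2*k^4 + 60*d^2*k - 14*d*k^2 + k^3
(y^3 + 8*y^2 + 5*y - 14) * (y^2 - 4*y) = y^5 + 4*y^4 - 27*y^3 - 34*y^2 + 56*y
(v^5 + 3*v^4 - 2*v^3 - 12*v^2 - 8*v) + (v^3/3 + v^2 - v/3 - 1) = v^5 + 3*v^4 - 5*v^3/3 - 11*v^2 - 25*v/3 - 1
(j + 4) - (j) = 4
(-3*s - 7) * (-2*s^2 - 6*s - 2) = 6*s^3 + 32*s^2 + 48*s + 14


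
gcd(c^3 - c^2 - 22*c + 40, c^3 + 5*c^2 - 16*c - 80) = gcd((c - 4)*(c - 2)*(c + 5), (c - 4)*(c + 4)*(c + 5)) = c^2 + c - 20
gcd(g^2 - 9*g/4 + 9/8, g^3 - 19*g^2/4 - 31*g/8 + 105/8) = g - 3/2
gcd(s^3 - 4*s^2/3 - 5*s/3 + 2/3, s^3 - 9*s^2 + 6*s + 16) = s^2 - s - 2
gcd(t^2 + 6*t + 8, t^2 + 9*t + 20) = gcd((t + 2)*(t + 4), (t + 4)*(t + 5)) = t + 4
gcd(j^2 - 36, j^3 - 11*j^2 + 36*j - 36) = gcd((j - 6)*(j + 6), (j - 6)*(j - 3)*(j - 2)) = j - 6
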